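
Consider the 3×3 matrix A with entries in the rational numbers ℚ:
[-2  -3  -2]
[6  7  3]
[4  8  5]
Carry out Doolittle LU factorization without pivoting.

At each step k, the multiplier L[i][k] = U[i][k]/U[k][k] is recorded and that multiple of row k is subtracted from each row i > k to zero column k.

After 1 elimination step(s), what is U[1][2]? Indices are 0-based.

U[1][2] = -3

[col 0] pivot -2
  R1 -= -3*R0 → (0, -2, -3)  (L[1][0] := -3)
  R2 -= -2*R0 → (0, 2, 1)  (L[2][0] := -2)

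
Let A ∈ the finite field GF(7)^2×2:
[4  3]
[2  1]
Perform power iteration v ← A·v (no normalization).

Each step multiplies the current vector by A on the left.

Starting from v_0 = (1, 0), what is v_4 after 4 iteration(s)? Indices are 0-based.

v_4 = (4, 3)

v_0 = (1, 0).
v_1 = A·v_0 = (4, 2).
v_2 = A·v_1 = (1, 3).
v_3 = A·v_2 = (6, 5).
v_4 = A·v_3 = (4, 3).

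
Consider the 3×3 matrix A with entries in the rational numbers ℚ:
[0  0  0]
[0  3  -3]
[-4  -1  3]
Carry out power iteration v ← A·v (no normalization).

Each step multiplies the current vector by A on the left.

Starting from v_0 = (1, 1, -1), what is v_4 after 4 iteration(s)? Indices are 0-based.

v_0 = (1, 1, -1).
v_1 = A·v_0 = (0, 6, -8).
v_2 = A·v_1 = (0, 42, -30).
v_3 = A·v_2 = (0, 216, -132).
v_4 = A·v_3 = (0, 1044, -612).

v_4 = (0, 1044, -612)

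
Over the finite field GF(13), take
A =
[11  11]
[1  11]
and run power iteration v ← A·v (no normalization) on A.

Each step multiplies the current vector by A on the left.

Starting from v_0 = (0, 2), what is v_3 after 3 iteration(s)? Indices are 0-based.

v_0 = (0, 2).
v_1 = A·v_0 = (9, 9).
v_2 = A·v_1 = (3, 4).
v_3 = A·v_2 = (12, 8).

v_3 = (12, 8)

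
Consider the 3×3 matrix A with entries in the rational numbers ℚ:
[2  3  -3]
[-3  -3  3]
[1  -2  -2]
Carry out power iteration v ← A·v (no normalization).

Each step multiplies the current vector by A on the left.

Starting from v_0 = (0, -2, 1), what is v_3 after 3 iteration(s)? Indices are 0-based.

v_3 = (117, -120, 53)

v_0 = (0, -2, 1).
v_1 = A·v_0 = (-9, 9, 2).
v_2 = A·v_1 = (3, 6, -31).
v_3 = A·v_2 = (117, -120, 53).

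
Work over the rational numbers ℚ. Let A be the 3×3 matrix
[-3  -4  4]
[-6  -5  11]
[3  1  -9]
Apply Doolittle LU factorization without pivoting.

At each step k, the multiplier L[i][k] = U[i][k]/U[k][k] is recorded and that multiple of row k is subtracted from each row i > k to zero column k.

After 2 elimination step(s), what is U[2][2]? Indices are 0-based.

k=0: U[0][0]=-3
  eliminate (1,0): mult=2, new row 1: (0, 3, 3); set L[1][0]=2
  eliminate (2,0): mult=-1, new row 2: (0, -3, -5); set L[2][0]=-1
k=1: U[1][1]=3
  eliminate (2,1): mult=-1, new row 2: (0, 0, -2); set L[2][1]=-1

U[2][2] = -2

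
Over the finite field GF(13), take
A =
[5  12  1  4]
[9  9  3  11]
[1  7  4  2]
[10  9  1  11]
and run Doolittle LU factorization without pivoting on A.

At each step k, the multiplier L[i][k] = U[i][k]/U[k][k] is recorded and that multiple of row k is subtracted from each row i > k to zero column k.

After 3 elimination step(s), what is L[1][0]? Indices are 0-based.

L[1][0] = 7

[col 0] pivot 5
  R1 -= 7*R0 → (0, 3, 9, 9)  (L[1][0] := 7)
  R2 -= 8*R0 → (0, 2, 9, 9)  (L[2][0] := 8)
  R3 -= 2*R0 → (0, 11, 12, 3)  (L[3][0] := 2)
[col 1] pivot 3
  R2 -= 5*R1 → (0, 0, 3, 3)  (L[2][1] := 5)
  R3 -= 8*R1 → (0, 0, 5, 9)  (L[3][1] := 8)
[col 2] pivot 3
  R3 -= 6*R2 → (0, 0, 0, 4)  (L[3][2] := 6)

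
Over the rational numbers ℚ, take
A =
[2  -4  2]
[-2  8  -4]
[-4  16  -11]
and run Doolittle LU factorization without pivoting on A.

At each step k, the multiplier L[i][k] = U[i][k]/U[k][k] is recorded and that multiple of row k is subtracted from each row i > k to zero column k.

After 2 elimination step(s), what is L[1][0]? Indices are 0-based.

L[1][0] = -1

k=0: U[0][0]=2
  eliminate (1,0): mult=-1, new row 1: (0, 4, -2); set L[1][0]=-1
  eliminate (2,0): mult=-2, new row 2: (0, 8, -7); set L[2][0]=-2
k=1: U[1][1]=4
  eliminate (2,1): mult=2, new row 2: (0, 0, -3); set L[2][1]=2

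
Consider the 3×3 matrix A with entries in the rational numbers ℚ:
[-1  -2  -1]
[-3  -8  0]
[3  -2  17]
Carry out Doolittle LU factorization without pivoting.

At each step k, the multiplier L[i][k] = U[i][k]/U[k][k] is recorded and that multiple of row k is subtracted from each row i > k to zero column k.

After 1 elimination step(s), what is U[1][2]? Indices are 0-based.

U[1][2] = 3

[col 0] pivot -1
  R1 -= 3*R0 → (0, -2, 3)  (L[1][0] := 3)
  R2 -= -3*R0 → (0, -8, 14)  (L[2][0] := -3)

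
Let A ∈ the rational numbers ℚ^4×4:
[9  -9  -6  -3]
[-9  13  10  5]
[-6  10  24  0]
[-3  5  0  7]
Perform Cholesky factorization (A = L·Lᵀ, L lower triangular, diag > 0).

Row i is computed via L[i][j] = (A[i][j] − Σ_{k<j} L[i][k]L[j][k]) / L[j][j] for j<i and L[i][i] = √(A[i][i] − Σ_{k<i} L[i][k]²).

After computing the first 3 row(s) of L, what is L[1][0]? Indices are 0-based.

Step 1: L[0][0] = √(9) = 3.
  L[1][0] = (-9) / L[0][0] = -3.
Step 2: L[1][1] = √(4) = 2.
  L[2][0] = (-6) / L[0][0] = -2.
  L[2][1] = (4) / L[1][1] = 2.
Step 3: L[2][2] = √(16) = 4.

L[1][0] = -3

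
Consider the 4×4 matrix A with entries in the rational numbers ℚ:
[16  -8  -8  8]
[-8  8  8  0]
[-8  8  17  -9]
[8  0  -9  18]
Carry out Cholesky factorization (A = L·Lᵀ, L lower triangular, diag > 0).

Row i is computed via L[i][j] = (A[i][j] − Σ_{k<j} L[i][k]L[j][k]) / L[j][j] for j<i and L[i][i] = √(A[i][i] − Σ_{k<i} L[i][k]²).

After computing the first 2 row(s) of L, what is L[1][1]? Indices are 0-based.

L[1][1] = 2

Step 1: L[0][0] = √(16) = 4.
  L[1][0] = (-8) / L[0][0] = -2.
Step 2: L[1][1] = √(4) = 2.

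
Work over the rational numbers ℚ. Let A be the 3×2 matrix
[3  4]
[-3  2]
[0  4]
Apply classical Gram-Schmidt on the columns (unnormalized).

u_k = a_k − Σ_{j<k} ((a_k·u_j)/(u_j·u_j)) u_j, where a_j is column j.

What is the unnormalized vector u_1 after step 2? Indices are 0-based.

Step 1: u_0 = a_0 = (3, -3, 0).
Step 2: u_1 = a_1 − (1/3)·u_0 = (3, 3, 4).

u_1 = (3, 3, 4)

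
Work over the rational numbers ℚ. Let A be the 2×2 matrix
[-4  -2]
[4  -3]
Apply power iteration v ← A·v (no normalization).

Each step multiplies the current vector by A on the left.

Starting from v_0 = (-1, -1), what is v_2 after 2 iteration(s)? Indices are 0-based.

v_2 = (-22, 27)

v_0 = (-1, -1).
v_1 = A·v_0 = (6, -1).
v_2 = A·v_1 = (-22, 27).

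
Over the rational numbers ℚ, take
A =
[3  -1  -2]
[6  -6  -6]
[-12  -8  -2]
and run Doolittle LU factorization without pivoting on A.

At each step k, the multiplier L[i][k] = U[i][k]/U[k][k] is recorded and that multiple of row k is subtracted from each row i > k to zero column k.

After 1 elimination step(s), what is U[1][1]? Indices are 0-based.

k=0: U[0][0]=3
  eliminate (1,0): mult=2, new row 1: (0, -4, -2); set L[1][0]=2
  eliminate (2,0): mult=-4, new row 2: (0, -12, -10); set L[2][0]=-4

U[1][1] = -4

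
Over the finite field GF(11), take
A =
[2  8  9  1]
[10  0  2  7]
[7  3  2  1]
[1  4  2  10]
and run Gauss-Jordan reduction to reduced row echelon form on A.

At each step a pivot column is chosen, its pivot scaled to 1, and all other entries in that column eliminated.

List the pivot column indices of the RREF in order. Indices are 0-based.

pivot columns: 0, 1, 2, 3

step 1: normalize row 0 (÷2) = (1, 4, 10, 6)
  row 1: subtract 10×row0 = (0, 4, 1, 2)
  row 2: subtract 7×row0 = (0, 8, 9, 3)
  row 3: subtract 1×row0 = (0, 0, 3, 4)
step 2: normalize row 1 (÷4) = (0, 1, 3, 6)
  row 0: subtract 4×row1 = (1, 0, 9, 4)
  row 2: subtract 8×row1 = (0, 0, 7, 10)
step 3: normalize row 2 (÷7) = (0, 0, 1, 3)
  row 0: subtract 9×row2 = (1, 0, 0, 10)
  row 1: subtract 3×row2 = (0, 1, 0, 8)
  row 3: subtract 3×row2 = (0, 0, 0, 6)
step 4: normalize row 3 (÷6) = (0, 0, 0, 1)
  row 0: subtract 10×row3 = (1, 0, 0, 0)
  row 1: subtract 8×row3 = (0, 1, 0, 0)
  row 2: subtract 3×row3 = (0, 0, 1, 0)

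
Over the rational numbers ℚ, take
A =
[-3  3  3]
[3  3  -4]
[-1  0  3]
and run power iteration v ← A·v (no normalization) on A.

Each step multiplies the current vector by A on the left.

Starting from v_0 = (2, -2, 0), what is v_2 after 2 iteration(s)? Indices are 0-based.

v_0 = (2, -2, 0).
v_1 = A·v_0 = (-12, 0, -2).
v_2 = A·v_1 = (30, -28, 6).

v_2 = (30, -28, 6)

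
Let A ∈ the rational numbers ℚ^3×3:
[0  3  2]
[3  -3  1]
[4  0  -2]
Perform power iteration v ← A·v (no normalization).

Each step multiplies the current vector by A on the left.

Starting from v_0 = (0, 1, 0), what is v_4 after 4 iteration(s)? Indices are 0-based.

v_4 = (-327, 381, 432)

v_0 = (0, 1, 0).
v_1 = A·v_0 = (3, -3, 0).
v_2 = A·v_1 = (-9, 18, 12).
v_3 = A·v_2 = (78, -69, -60).
v_4 = A·v_3 = (-327, 381, 432).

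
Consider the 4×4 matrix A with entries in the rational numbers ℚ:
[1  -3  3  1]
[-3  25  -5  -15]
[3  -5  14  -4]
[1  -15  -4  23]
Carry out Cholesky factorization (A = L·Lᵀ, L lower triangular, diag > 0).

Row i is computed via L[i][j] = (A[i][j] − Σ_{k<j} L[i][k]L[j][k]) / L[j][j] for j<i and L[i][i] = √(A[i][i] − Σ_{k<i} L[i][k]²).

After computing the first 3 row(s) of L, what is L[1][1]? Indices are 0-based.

L[1][1] = 4

Step 1: L[0][0] = √(1) = 1.
  L[1][0] = (-3) / L[0][0] = -3.
Step 2: L[1][1] = √(16) = 4.
  L[2][0] = (3) / L[0][0] = 3.
  L[2][1] = (4) / L[1][1] = 1.
Step 3: L[2][2] = √(4) = 2.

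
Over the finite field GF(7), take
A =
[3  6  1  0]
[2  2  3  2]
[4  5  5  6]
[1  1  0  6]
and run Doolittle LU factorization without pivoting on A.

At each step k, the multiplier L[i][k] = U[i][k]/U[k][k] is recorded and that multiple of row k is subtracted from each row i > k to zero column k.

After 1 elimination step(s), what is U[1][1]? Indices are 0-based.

[col 0] pivot 3
  R1 -= 3*R0 → (0, 5, 0, 2)  (L[1][0] := 3)
  R2 -= 6*R0 → (0, 4, 6, 6)  (L[2][0] := 6)
  R3 -= 5*R0 → (0, 6, 2, 6)  (L[3][0] := 5)

U[1][1] = 5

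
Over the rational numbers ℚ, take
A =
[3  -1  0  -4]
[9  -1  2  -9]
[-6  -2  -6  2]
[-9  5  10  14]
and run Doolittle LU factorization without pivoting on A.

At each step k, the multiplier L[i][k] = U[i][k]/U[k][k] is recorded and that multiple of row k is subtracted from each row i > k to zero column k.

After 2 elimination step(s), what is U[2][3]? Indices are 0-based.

Step 1: pivot at (0,0) is 3.
  row1 ← row1 − (3)·row0  ⇒  L[1][0]=3, U row1=(0, 2, 2, 3)
  row2 ← row2 − (-2)·row0  ⇒  L[2][0]=-2, U row2=(0, -4, -6, -6)
  row3 ← row3 − (-3)·row0  ⇒  L[3][0]=-3, U row3=(0, 2, 10, 2)
Step 2: pivot at (1,1) is 2.
  row2 ← row2 − (-2)·row1  ⇒  L[2][1]=-2, U row2=(0, 0, -2, 0)
  row3 ← row3 − (1)·row1  ⇒  L[3][1]=1, U row3=(0, 0, 8, -1)

U[2][3] = 0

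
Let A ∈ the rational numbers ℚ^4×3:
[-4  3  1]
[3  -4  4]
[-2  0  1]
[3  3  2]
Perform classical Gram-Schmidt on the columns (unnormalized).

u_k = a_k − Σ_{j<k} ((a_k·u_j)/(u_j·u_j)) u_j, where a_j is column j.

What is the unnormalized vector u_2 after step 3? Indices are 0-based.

Step 1: u_0 = a_0 = (-4, 3, -2, 3).
Step 2: u_1 = a_1 − (-15/38)·u_0 = (27/19, -107/38, -15/19, 159/38).
Step 3: u_2 = a_2 − (6/19)·u_0 − (-86/1067)·u_1 = (2537/1067, 3015/1067, 1673/1067, 1483/1067).

u_2 = (2537/1067, 3015/1067, 1673/1067, 1483/1067)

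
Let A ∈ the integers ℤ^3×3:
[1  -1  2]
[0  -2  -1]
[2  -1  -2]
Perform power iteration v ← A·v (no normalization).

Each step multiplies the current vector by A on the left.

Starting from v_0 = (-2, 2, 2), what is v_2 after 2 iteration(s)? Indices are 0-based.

v_2 = (-14, 22, 26)

v_0 = (-2, 2, 2).
v_1 = A·v_0 = (0, -6, -10).
v_2 = A·v_1 = (-14, 22, 26).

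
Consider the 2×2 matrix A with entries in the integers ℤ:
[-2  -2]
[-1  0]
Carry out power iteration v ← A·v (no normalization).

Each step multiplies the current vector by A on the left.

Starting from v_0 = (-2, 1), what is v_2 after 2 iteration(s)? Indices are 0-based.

v_0 = (-2, 1).
v_1 = A·v_0 = (2, 2).
v_2 = A·v_1 = (-8, -2).

v_2 = (-8, -2)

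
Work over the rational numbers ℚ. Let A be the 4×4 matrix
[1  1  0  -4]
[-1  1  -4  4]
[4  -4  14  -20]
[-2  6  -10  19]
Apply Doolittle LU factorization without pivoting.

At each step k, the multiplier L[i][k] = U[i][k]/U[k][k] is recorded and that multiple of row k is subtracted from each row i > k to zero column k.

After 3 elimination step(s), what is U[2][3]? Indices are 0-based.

U[2][3] = -4

k=0: U[0][0]=1
  eliminate (1,0): mult=-1, new row 1: (0, 2, -4, 0); set L[1][0]=-1
  eliminate (2,0): mult=4, new row 2: (0, -8, 14, -4); set L[2][0]=4
  eliminate (3,0): mult=-2, new row 3: (0, 8, -10, 11); set L[3][0]=-2
k=1: U[1][1]=2
  eliminate (2,1): mult=-4, new row 2: (0, 0, -2, -4); set L[2][1]=-4
  eliminate (3,1): mult=4, new row 3: (0, 0, 6, 11); set L[3][1]=4
k=2: U[2][2]=-2
  eliminate (3,2): mult=-3, new row 3: (0, 0, 0, -1); set L[3][2]=-3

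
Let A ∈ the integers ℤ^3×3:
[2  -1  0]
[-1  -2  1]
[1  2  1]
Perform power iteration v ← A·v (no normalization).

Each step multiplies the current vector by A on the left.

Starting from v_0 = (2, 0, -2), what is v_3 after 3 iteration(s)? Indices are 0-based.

v_3 = (20, -24, 16)

v_0 = (2, 0, -2).
v_1 = A·v_0 = (4, -4, 0).
v_2 = A·v_1 = (12, 4, -4).
v_3 = A·v_2 = (20, -24, 16).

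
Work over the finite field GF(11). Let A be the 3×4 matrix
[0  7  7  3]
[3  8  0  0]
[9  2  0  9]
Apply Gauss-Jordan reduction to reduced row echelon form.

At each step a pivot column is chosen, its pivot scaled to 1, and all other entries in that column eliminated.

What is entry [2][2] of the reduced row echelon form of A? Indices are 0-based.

M[2][2] = 0

[1] R0 <-> R1
[1] R0 /= 3  ⇒  (1, 10, 0, 0)
     R2 -= 9·R0  ⇒  (0, 0, 0, 9)
[2] R1 /= 7  ⇒  (0, 1, 1, 2)
     R0 -= 10·R1  ⇒  (1, 0, 1, 2)
column 2 empty below row 2
[3] R2 /= 9  ⇒  (0, 0, 0, 1)
     R0 -= 2·R2  ⇒  (1, 0, 1, 0)
     R1 -= 2·R2  ⇒  (0, 1, 1, 0)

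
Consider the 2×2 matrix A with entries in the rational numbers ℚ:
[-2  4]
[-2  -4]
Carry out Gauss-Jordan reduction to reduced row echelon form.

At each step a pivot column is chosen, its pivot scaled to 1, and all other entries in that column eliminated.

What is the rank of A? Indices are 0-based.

rank = 2

step 1: normalize row 0 (÷-2) = (1, -2)
  row 1: subtract -2×row0 = (0, -8)
step 2: normalize row 1 (÷-8) = (0, 1)
  row 0: subtract -2×row1 = (1, 0)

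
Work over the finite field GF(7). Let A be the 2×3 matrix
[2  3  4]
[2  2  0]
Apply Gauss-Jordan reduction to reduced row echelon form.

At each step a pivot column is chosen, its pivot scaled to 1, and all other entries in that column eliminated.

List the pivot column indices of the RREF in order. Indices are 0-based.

pivot(0,0)=2: scale R0 → (1, 5, 2)
  clear (1,0): R1 −= (2)R0 → (0, 6, 3)
pivot(1,1)=6: scale R1 → (0, 1, 4)
  clear (0,1): R0 −= (5)R1 → (1, 0, 3)

pivot columns: 0, 1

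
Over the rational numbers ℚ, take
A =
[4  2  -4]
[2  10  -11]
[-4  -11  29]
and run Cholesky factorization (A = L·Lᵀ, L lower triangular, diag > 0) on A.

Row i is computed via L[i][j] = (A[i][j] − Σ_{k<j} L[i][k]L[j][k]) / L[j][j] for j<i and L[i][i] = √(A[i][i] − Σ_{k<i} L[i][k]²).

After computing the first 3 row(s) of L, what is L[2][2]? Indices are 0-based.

L[2][2] = 4

Step 1: L[0][0] = √(4) = 2.
  L[1][0] = (2) / L[0][0] = 1.
Step 2: L[1][1] = √(9) = 3.
  L[2][0] = (-4) / L[0][0] = -2.
  L[2][1] = (-9) / L[1][1] = -3.
Step 3: L[2][2] = √(16) = 4.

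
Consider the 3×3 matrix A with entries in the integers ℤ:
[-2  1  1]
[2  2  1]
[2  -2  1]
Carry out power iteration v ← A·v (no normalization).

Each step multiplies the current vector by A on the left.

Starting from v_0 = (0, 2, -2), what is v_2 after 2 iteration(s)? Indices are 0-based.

v_2 = (-4, -2, -10)

v_0 = (0, 2, -2).
v_1 = A·v_0 = (0, 2, -6).
v_2 = A·v_1 = (-4, -2, -10).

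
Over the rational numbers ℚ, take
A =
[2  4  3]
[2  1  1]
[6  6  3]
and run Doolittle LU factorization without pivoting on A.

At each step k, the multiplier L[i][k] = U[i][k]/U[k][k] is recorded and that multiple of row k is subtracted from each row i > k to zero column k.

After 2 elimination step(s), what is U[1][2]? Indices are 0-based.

U[1][2] = -2

k=0: U[0][0]=2
  eliminate (1,0): mult=1, new row 1: (0, -3, -2); set L[1][0]=1
  eliminate (2,0): mult=3, new row 2: (0, -6, -6); set L[2][0]=3
k=1: U[1][1]=-3
  eliminate (2,1): mult=2, new row 2: (0, 0, -2); set L[2][1]=2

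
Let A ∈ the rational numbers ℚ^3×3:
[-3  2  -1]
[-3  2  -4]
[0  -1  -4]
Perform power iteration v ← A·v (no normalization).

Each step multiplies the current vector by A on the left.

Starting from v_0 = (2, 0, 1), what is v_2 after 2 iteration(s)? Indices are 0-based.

v_2 = (5, 17, 26)

v_0 = (2, 0, 1).
v_1 = A·v_0 = (-7, -10, -4).
v_2 = A·v_1 = (5, 17, 26).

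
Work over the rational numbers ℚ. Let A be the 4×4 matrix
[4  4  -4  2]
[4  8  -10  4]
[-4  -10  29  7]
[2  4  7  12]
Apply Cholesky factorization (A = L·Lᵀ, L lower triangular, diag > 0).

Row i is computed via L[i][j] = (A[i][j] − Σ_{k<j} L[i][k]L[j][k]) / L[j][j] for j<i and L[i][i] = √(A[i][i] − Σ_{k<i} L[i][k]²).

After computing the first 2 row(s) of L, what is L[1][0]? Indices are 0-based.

Step 1: L[0][0] = √(4) = 2.
  L[1][0] = (4) / L[0][0] = 2.
Step 2: L[1][1] = √(4) = 2.

L[1][0] = 2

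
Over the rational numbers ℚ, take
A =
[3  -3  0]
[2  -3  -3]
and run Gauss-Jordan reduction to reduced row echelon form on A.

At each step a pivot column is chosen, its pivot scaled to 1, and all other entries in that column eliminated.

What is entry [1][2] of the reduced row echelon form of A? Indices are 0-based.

M[1][2] = 3

[1] R0 /= 3  ⇒  (1, -1, 0)
     R1 -= 2·R0  ⇒  (0, -1, -3)
[2] R1 /= -1  ⇒  (0, 1, 3)
     R0 -= -1·R1  ⇒  (1, 0, 3)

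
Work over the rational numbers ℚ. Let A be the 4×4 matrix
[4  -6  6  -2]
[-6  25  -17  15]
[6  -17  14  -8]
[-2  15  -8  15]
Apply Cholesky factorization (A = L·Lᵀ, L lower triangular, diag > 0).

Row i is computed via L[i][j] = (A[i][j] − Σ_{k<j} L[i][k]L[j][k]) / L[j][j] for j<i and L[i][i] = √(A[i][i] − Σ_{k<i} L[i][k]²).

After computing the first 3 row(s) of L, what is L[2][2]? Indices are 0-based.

L[2][2] = 1

Step 1: L[0][0] = √(4) = 2.
  L[1][0] = (-6) / L[0][0] = -3.
Step 2: L[1][1] = √(16) = 4.
  L[2][0] = (6) / L[0][0] = 3.
  L[2][1] = (-8) / L[1][1] = -2.
Step 3: L[2][2] = √(1) = 1.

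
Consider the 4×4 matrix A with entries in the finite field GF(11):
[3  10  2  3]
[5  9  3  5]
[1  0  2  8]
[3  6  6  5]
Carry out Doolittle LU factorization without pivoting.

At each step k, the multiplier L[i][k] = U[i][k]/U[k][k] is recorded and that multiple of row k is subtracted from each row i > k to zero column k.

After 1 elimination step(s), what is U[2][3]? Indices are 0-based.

Step 1: pivot at (0,0) is 3.
  row1 ← row1 − (9)·row0  ⇒  L[1][0]=9, U row1=(0, 7, 7, 0)
  row2 ← row2 − (4)·row0  ⇒  L[2][0]=4, U row2=(0, 4, 5, 7)
  row3 ← row3 − (1)·row0  ⇒  L[3][0]=1, U row3=(0, 7, 4, 2)

U[2][3] = 7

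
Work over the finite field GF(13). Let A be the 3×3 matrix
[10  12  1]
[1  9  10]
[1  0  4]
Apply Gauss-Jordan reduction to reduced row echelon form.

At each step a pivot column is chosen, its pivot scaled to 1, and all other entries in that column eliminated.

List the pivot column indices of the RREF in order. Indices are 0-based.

pivot columns: 0, 1, 2

step 1: normalize row 0 (÷10) = (1, 9, 4)
  row 1: subtract 1×row0 = (0, 0, 6)
  row 2: subtract 1×row0 = (0, 4, 0)
step 2: exchange rows 1,2
step 2: normalize row 1 (÷4) = (0, 1, 0)
  row 0: subtract 9×row1 = (1, 0, 4)
step 3: normalize row 2 (÷6) = (0, 0, 1)
  row 0: subtract 4×row2 = (1, 0, 0)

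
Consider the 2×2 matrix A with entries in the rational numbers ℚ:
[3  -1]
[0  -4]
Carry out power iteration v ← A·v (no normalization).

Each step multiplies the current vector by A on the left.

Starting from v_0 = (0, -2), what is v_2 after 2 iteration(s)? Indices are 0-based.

v_2 = (-2, -32)

v_0 = (0, -2).
v_1 = A·v_0 = (2, 8).
v_2 = A·v_1 = (-2, -32).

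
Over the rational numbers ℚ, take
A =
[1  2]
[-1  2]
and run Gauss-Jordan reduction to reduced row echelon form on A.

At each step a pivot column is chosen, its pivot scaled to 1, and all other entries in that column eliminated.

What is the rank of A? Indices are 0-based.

step 1: normalize row 0 (÷1) = (1, 2)
  row 1: subtract -1×row0 = (0, 4)
step 2: normalize row 1 (÷4) = (0, 1)
  row 0: subtract 2×row1 = (1, 0)

rank = 2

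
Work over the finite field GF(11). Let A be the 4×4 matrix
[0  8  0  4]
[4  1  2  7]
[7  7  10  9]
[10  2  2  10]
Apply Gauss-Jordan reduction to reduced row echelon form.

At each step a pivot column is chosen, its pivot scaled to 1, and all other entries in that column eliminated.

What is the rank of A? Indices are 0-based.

step 1: exchange rows 0,1
step 1: normalize row 0 (÷4) = (1, 3, 6, 10)
  row 2: subtract 7×row0 = (0, 8, 1, 5)
  row 3: subtract 10×row0 = (0, 5, 8, 9)
step 2: normalize row 1 (÷8) = (0, 1, 0, 6)
  row 0: subtract 3×row1 = (1, 0, 6, 3)
  row 2: subtract 8×row1 = (0, 0, 1, 1)
  row 3: subtract 5×row1 = (0, 0, 8, 1)
step 3: normalize row 2 (÷1) = (0, 0, 1, 1)
  row 0: subtract 6×row2 = (1, 0, 0, 8)
  row 3: subtract 8×row2 = (0, 0, 0, 4)
step 4: normalize row 3 (÷4) = (0, 0, 0, 1)
  row 0: subtract 8×row3 = (1, 0, 0, 0)
  row 1: subtract 6×row3 = (0, 1, 0, 0)
  row 2: subtract 1×row3 = (0, 0, 1, 0)

rank = 4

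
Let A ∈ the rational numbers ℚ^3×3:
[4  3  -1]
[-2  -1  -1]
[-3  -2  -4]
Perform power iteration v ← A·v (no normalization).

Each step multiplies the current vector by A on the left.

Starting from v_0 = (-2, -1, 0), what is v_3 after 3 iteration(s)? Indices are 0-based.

v_0 = (-2, -1, 0).
v_1 = A·v_0 = (-11, 5, 8).
v_2 = A·v_1 = (-37, 9, -9).
v_3 = A·v_2 = (-112, 74, 129).

v_3 = (-112, 74, 129)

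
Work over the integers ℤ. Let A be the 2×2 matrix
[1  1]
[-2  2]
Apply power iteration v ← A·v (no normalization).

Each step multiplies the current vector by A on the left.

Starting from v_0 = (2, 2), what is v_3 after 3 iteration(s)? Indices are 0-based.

v_0 = (2, 2).
v_1 = A·v_0 = (4, 0).
v_2 = A·v_1 = (4, -8).
v_3 = A·v_2 = (-4, -24).

v_3 = (-4, -24)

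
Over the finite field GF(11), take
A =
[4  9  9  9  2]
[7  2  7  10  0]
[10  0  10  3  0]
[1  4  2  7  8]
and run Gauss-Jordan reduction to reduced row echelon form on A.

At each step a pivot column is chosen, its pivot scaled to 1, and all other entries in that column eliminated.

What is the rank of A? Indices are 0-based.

step 1: normalize row 0 (÷4) = (1, 5, 5, 5, 6)
  row 1: subtract 7×row0 = (0, 0, 5, 8, 2)
  row 2: subtract 10×row0 = (0, 5, 4, 8, 6)
  row 3: subtract 1×row0 = (0, 10, 8, 2, 2)
step 2: exchange rows 1,2
step 2: normalize row 1 (÷5) = (0, 1, 3, 6, 10)
  row 0: subtract 5×row1 = (1, 0, 1, 8, 0)
  row 3: subtract 10×row1 = (0, 0, 0, 8, 1)
step 3: normalize row 2 (÷5) = (0, 0, 1, 6, 7)
  row 0: subtract 1×row2 = (1, 0, 0, 2, 4)
  row 1: subtract 3×row2 = (0, 1, 0, 10, 0)
step 4: normalize row 3 (÷8) = (0, 0, 0, 1, 7)
  row 0: subtract 2×row3 = (1, 0, 0, 0, 1)
  row 1: subtract 10×row3 = (0, 1, 0, 0, 7)
  row 2: subtract 6×row3 = (0, 0, 1, 0, 9)

rank = 4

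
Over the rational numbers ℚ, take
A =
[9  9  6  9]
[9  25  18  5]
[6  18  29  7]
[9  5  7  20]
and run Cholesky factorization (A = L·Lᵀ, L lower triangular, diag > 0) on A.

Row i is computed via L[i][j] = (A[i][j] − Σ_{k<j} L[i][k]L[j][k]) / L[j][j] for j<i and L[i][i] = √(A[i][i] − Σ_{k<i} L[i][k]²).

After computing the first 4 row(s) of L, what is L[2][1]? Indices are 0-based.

L[2][1] = 3

Step 1: L[0][0] = √(9) = 3.
  L[1][0] = (9) / L[0][0] = 3.
Step 2: L[1][1] = √(16) = 4.
  L[2][0] = (6) / L[0][0] = 2.
  L[2][1] = (12) / L[1][1] = 3.
Step 3: L[2][2] = √(16) = 4.
  L[3][0] = (9) / L[0][0] = 3.
  L[3][1] = (-4) / L[1][1] = -1.
  L[3][2] = (4) / L[2][2] = 1.
Step 4: L[3][3] = √(9) = 3.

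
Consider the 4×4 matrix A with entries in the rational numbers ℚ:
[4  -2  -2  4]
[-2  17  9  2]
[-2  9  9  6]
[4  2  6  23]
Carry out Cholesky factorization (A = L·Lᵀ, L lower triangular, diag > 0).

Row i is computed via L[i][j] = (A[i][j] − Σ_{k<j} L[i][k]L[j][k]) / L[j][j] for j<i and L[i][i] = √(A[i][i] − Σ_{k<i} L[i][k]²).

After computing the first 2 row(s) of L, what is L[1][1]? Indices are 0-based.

Step 1: L[0][0] = √(4) = 2.
  L[1][0] = (-2) / L[0][0] = -1.
Step 2: L[1][1] = √(16) = 4.

L[1][1] = 4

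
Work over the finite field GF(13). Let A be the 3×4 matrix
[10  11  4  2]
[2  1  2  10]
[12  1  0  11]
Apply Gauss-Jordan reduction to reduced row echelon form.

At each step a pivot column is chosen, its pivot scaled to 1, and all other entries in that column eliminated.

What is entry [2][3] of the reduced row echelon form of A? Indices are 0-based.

M[2][3] = 6

step 1: normalize row 0 (÷10) = (1, 5, 3, 8)
  row 1: subtract 2×row0 = (0, 4, 9, 7)
  row 2: subtract 12×row0 = (0, 6, 3, 6)
step 2: normalize row 1 (÷4) = (0, 1, 12, 5)
  row 0: subtract 5×row1 = (1, 0, 8, 9)
  row 2: subtract 6×row1 = (0, 0, 9, 2)
step 3: normalize row 2 (÷9) = (0, 0, 1, 6)
  row 0: subtract 8×row2 = (1, 0, 0, 0)
  row 1: subtract 12×row2 = (0, 1, 0, 11)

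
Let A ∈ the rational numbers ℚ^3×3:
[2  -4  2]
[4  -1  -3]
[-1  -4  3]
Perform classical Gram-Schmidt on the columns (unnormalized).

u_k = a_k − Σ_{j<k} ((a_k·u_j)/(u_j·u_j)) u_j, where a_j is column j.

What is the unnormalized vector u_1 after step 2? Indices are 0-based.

u_1 = (-68/21, 11/21, -92/21)

Step 1: u_0 = a_0 = (2, 4, -1).
Step 2: u_1 = a_1 − (-8/21)·u_0 = (-68/21, 11/21, -92/21).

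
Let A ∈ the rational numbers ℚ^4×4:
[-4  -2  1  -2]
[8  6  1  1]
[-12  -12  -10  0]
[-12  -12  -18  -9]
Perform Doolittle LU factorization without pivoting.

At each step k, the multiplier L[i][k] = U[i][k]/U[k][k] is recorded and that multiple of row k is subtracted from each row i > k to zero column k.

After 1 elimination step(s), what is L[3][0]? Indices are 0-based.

k=0: U[0][0]=-4
  eliminate (1,0): mult=-2, new row 1: (0, 2, 3, -3); set L[1][0]=-2
  eliminate (2,0): mult=3, new row 2: (0, -6, -13, 6); set L[2][0]=3
  eliminate (3,0): mult=3, new row 3: (0, -6, -21, -3); set L[3][0]=3

L[3][0] = 3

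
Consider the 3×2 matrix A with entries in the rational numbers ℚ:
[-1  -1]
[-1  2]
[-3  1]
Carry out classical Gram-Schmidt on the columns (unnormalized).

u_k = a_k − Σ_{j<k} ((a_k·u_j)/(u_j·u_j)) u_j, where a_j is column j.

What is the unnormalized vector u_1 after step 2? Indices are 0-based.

u_1 = (-15/11, 18/11, -1/11)

Step 1: u_0 = a_0 = (-1, -1, -3).
Step 2: u_1 = a_1 − (-4/11)·u_0 = (-15/11, 18/11, -1/11).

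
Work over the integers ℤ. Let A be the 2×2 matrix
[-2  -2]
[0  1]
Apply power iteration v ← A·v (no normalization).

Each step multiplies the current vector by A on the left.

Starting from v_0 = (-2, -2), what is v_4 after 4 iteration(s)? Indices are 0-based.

v_0 = (-2, -2).
v_1 = A·v_0 = (8, -2).
v_2 = A·v_1 = (-12, -2).
v_3 = A·v_2 = (28, -2).
v_4 = A·v_3 = (-52, -2).

v_4 = (-52, -2)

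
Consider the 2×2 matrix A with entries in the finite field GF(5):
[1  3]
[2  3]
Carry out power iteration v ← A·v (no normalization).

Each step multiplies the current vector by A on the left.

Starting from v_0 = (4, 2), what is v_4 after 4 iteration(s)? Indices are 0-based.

v_0 = (4, 2).
v_1 = A·v_0 = (0, 4).
v_2 = A·v_1 = (2, 2).
v_3 = A·v_2 = (3, 0).
v_4 = A·v_3 = (3, 1).

v_4 = (3, 1)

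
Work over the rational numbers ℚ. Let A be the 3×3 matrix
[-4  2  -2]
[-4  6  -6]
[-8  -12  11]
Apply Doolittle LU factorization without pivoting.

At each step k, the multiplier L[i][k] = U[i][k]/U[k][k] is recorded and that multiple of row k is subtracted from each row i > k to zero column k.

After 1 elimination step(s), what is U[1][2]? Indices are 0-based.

U[1][2] = -4

[col 0] pivot -4
  R1 -= 1*R0 → (0, 4, -4)  (L[1][0] := 1)
  R2 -= 2*R0 → (0, -16, 15)  (L[2][0] := 2)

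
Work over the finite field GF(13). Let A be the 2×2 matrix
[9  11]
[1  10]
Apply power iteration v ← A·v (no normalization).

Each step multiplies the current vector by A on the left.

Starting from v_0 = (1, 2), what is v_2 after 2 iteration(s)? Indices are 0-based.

v_2 = (3, 7)

v_0 = (1, 2).
v_1 = A·v_0 = (5, 8).
v_2 = A·v_1 = (3, 7).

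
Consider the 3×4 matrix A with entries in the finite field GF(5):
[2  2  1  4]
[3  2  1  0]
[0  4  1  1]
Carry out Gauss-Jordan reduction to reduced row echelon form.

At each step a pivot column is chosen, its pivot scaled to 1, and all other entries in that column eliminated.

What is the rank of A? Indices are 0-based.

[1] R0 /= 2  ⇒  (1, 1, 3, 2)
     R1 -= 3·R0  ⇒  (0, 4, 2, 4)
[2] R1 /= 4  ⇒  (0, 1, 3, 1)
     R0 -= 1·R1  ⇒  (1, 0, 0, 1)
     R2 -= 4·R1  ⇒  (0, 0, 4, 2)
[3] R2 /= 4  ⇒  (0, 0, 1, 3)
     R1 -= 3·R2  ⇒  (0, 1, 0, 2)

rank = 3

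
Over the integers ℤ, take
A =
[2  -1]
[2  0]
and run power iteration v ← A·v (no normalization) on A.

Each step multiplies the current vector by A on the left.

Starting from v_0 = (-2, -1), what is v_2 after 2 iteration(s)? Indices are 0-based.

v_2 = (-2, -6)

v_0 = (-2, -1).
v_1 = A·v_0 = (-3, -4).
v_2 = A·v_1 = (-2, -6).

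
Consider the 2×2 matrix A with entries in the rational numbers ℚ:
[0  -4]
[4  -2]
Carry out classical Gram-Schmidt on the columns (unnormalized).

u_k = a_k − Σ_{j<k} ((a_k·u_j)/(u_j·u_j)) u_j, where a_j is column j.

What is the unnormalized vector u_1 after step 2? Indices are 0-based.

Step 1: u_0 = a_0 = (0, 4).
Step 2: u_1 = a_1 − (-1/2)·u_0 = (-4, 0).

u_1 = (-4, 0)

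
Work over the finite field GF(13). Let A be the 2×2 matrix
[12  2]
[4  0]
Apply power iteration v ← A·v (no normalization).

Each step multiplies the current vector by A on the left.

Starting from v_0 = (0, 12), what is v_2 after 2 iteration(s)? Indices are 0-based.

v_2 = (2, 5)

v_0 = (0, 12).
v_1 = A·v_0 = (11, 0).
v_2 = A·v_1 = (2, 5).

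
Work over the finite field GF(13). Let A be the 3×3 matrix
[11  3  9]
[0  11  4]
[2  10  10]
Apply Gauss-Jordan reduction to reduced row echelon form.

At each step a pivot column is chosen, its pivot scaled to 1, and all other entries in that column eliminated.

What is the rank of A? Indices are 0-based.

rank = 3

pivot(0,0)=11: scale R0 → (1, 5, 2)
  clear (2,0): R2 −= (2)R0 → (0, 0, 6)
pivot(1,1)=11: scale R1 → (0, 1, 11)
  clear (0,1): R0 −= (5)R1 → (1, 0, 12)
pivot(2,2)=6: scale R2 → (0, 0, 1)
  clear (0,2): R0 −= (12)R2 → (1, 0, 0)
  clear (1,2): R1 −= (11)R2 → (0, 1, 0)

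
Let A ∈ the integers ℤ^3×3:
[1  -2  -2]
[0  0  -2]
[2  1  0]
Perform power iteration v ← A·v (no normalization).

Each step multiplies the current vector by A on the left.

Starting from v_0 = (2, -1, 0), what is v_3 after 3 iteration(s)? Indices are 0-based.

v_0 = (2, -1, 0).
v_1 = A·v_0 = (4, 0, 3).
v_2 = A·v_1 = (-2, -6, 8).
v_3 = A·v_2 = (-6, -16, -10).

v_3 = (-6, -16, -10)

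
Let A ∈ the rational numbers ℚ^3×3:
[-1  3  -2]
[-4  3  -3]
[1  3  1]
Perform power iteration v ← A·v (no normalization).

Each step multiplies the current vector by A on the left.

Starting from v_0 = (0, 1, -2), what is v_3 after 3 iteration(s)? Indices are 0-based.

v_3 = (-100, -189, 41)

v_0 = (0, 1, -2).
v_1 = A·v_0 = (7, 9, 1).
v_2 = A·v_1 = (18, -4, 35).
v_3 = A·v_2 = (-100, -189, 41).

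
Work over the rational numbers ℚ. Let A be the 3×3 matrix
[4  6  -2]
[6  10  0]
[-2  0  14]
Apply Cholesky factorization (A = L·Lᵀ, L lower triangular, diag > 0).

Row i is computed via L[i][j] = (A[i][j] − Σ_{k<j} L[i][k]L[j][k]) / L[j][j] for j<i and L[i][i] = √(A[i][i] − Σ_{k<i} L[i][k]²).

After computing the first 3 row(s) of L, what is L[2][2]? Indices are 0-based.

L[2][2] = 2

Step 1: L[0][0] = √(4) = 2.
  L[1][0] = (6) / L[0][0] = 3.
Step 2: L[1][1] = √(1) = 1.
  L[2][0] = (-2) / L[0][0] = -1.
  L[2][1] = (3) / L[1][1] = 3.
Step 3: L[2][2] = √(4) = 2.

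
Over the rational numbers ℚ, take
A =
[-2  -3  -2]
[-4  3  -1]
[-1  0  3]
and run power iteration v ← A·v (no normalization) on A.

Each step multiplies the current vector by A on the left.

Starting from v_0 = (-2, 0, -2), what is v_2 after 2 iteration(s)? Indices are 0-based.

v_2 = (-38, 2, -20)

v_0 = (-2, 0, -2).
v_1 = A·v_0 = (8, 10, -4).
v_2 = A·v_1 = (-38, 2, -20).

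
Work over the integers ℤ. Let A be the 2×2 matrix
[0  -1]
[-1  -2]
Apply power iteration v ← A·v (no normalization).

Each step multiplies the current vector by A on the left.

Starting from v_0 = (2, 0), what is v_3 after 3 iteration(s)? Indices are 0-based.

v_3 = (-4, -10)

v_0 = (2, 0).
v_1 = A·v_0 = (0, -2).
v_2 = A·v_1 = (2, 4).
v_3 = A·v_2 = (-4, -10).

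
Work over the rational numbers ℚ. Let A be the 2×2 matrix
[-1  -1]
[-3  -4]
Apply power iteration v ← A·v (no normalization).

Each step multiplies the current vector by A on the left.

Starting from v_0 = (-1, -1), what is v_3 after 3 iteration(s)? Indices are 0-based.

v_3 = (43, 163)

v_0 = (-1, -1).
v_1 = A·v_0 = (2, 7).
v_2 = A·v_1 = (-9, -34).
v_3 = A·v_2 = (43, 163).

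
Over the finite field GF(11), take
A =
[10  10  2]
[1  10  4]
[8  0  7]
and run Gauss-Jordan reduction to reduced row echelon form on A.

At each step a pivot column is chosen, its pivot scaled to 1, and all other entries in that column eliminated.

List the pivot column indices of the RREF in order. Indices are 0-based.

pivot(0,0)=10: scale R0 → (1, 1, 9)
  clear (1,0): R1 −= (1)R0 → (0, 9, 6)
  clear (2,0): R2 −= (8)R0 → (0, 3, 1)
pivot(1,1)=9: scale R1 → (0, 1, 8)
  clear (0,1): R0 −= (1)R1 → (1, 0, 1)
  clear (2,1): R2 −= (3)R1 → (0, 0, 10)
pivot(2,2)=10: scale R2 → (0, 0, 1)
  clear (0,2): R0 −= (1)R2 → (1, 0, 0)
  clear (1,2): R1 −= (8)R2 → (0, 1, 0)

pivot columns: 0, 1, 2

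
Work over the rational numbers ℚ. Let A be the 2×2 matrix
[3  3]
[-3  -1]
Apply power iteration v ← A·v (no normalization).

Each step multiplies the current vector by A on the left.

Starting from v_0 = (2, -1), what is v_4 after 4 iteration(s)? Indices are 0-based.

v_4 = (-24, 68)

v_0 = (2, -1).
v_1 = A·v_0 = (3, -5).
v_2 = A·v_1 = (-6, -4).
v_3 = A·v_2 = (-30, 22).
v_4 = A·v_3 = (-24, 68).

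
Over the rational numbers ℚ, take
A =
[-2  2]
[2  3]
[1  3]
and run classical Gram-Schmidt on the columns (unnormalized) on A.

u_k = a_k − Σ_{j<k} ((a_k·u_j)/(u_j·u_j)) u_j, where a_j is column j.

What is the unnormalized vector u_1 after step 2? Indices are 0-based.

u_1 = (28/9, 17/9, 22/9)

Step 1: u_0 = a_0 = (-2, 2, 1).
Step 2: u_1 = a_1 − (5/9)·u_0 = (28/9, 17/9, 22/9).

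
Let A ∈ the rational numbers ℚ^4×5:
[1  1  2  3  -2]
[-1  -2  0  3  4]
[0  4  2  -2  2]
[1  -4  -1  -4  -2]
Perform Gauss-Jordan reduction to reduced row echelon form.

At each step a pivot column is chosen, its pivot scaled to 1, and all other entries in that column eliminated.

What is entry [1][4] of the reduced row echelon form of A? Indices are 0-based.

M[1][4] = -4/7

pivot(0,0)=1: scale R0 → (1, 1, 2, 3, -2)
  clear (1,0): R1 −= (-1)R0 → (0, -1, 2, 6, 2)
  clear (3,0): R3 −= (1)R0 → (0, -5, -3, -7, 0)
pivot(1,1)=-1: scale R1 → (0, 1, -2, -6, -2)
  clear (0,1): R0 −= (1)R1 → (1, 0, 4, 9, 0)
  clear (2,1): R2 −= (4)R1 → (0, 0, 10, 22, 10)
  clear (3,1): R3 −= (-5)R1 → (0, 0, -13, -37, -10)
pivot(2,2)=10: scale R2 → (0, 0, 1, 11/5, 1)
  clear (0,2): R0 −= (4)R2 → (1, 0, 0, 1/5, -4)
  clear (1,2): R1 −= (-2)R2 → (0, 1, 0, -8/5, 0)
  clear (3,2): R3 −= (-13)R2 → (0, 0, 0, -42/5, 3)
pivot(3,3)=-42/5: scale R3 → (0, 0, 0, 1, -5/14)
  clear (0,3): R0 −= (1/5)R3 → (1, 0, 0, 0, -55/14)
  clear (1,3): R1 −= (-8/5)R3 → (0, 1, 0, 0, -4/7)
  clear (2,3): R2 −= (11/5)R3 → (0, 0, 1, 0, 25/14)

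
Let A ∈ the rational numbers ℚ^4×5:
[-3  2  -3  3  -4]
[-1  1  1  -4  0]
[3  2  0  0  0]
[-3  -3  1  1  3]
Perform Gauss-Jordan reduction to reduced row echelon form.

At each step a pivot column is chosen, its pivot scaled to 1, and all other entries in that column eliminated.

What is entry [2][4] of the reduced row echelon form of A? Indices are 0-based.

step 1: normalize row 0 (÷-3) = (1, -2/3, 1, -1, 4/3)
  row 1: subtract -1×row0 = (0, 1/3, 2, -5, 4/3)
  row 2: subtract 3×row0 = (0, 4, -3, 3, -4)
  row 3: subtract -3×row0 = (0, -5, 4, -2, 7)
step 2: normalize row 1 (÷1/3) = (0, 1, 6, -15, 4)
  row 0: subtract -2/3×row1 = (1, 0, 5, -11, 4)
  row 2: subtract 4×row1 = (0, 0, -27, 63, -20)
  row 3: subtract -5×row1 = (0, 0, 34, -77, 27)
step 3: normalize row 2 (÷-27) = (0, 0, 1, -7/3, 20/27)
  row 0: subtract 5×row2 = (1, 0, 0, 2/3, 8/27)
  row 1: subtract 6×row2 = (0, 1, 0, -1, -4/9)
  row 3: subtract 34×row2 = (0, 0, 0, 7/3, 49/27)
step 4: normalize row 3 (÷7/3) = (0, 0, 0, 1, 7/9)
  row 0: subtract 2/3×row3 = (1, 0, 0, 0, -2/9)
  row 1: subtract -1×row3 = (0, 1, 0, 0, 1/3)
  row 2: subtract -7/3×row3 = (0, 0, 1, 0, 23/9)

M[2][4] = 23/9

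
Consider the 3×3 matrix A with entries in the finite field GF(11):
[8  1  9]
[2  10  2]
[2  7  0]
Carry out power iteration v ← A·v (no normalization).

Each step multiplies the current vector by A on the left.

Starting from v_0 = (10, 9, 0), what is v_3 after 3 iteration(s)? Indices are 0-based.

v_0 = (10, 9, 0).
v_1 = A·v_0 = (1, 0, 6).
v_2 = A·v_1 = (7, 3, 2).
v_3 = A·v_2 = (0, 4, 2).

v_3 = (0, 4, 2)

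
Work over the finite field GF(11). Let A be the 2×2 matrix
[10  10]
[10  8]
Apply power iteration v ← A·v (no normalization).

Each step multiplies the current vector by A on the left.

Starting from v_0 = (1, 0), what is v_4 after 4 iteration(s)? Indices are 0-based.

v_4 = (9, 4)

v_0 = (1, 0).
v_1 = A·v_0 = (10, 10).
v_2 = A·v_1 = (2, 4).
v_3 = A·v_2 = (5, 8).
v_4 = A·v_3 = (9, 4).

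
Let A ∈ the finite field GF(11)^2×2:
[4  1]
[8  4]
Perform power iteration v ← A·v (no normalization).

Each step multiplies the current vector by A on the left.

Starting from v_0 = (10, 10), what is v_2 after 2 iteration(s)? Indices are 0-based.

v_0 = (10, 10).
v_1 = A·v_0 = (6, 10).
v_2 = A·v_1 = (1, 0).

v_2 = (1, 0)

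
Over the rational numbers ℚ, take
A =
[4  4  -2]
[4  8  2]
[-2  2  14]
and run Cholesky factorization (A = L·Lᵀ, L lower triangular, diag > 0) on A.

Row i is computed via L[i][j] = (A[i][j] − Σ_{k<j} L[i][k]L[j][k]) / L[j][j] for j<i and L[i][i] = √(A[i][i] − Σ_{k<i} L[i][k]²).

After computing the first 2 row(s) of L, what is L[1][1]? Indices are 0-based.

L[1][1] = 2

Step 1: L[0][0] = √(4) = 2.
  L[1][0] = (4) / L[0][0] = 2.
Step 2: L[1][1] = √(4) = 2.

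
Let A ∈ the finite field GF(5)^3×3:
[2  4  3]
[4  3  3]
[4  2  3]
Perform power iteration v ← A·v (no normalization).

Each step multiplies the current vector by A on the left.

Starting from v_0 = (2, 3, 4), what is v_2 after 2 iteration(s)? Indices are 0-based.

v_0 = (2, 3, 4).
v_1 = A·v_0 = (3, 4, 1).
v_2 = A·v_1 = (0, 2, 3).

v_2 = (0, 2, 3)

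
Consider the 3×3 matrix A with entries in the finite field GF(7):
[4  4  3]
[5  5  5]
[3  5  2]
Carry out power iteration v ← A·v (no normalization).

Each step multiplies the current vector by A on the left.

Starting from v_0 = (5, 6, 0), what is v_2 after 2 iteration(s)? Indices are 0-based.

v_0 = (5, 6, 0).
v_1 = A·v_0 = (2, 6, 3).
v_2 = A·v_1 = (6, 6, 0).

v_2 = (6, 6, 0)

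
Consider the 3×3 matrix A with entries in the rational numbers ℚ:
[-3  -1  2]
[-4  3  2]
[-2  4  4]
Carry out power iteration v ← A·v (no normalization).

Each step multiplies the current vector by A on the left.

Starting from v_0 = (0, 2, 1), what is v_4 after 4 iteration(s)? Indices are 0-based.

v_4 = (528, 1424, 2752)

v_0 = (0, 2, 1).
v_1 = A·v_0 = (0, 8, 12).
v_2 = A·v_1 = (16, 48, 80).
v_3 = A·v_2 = (64, 240, 480).
v_4 = A·v_3 = (528, 1424, 2752).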